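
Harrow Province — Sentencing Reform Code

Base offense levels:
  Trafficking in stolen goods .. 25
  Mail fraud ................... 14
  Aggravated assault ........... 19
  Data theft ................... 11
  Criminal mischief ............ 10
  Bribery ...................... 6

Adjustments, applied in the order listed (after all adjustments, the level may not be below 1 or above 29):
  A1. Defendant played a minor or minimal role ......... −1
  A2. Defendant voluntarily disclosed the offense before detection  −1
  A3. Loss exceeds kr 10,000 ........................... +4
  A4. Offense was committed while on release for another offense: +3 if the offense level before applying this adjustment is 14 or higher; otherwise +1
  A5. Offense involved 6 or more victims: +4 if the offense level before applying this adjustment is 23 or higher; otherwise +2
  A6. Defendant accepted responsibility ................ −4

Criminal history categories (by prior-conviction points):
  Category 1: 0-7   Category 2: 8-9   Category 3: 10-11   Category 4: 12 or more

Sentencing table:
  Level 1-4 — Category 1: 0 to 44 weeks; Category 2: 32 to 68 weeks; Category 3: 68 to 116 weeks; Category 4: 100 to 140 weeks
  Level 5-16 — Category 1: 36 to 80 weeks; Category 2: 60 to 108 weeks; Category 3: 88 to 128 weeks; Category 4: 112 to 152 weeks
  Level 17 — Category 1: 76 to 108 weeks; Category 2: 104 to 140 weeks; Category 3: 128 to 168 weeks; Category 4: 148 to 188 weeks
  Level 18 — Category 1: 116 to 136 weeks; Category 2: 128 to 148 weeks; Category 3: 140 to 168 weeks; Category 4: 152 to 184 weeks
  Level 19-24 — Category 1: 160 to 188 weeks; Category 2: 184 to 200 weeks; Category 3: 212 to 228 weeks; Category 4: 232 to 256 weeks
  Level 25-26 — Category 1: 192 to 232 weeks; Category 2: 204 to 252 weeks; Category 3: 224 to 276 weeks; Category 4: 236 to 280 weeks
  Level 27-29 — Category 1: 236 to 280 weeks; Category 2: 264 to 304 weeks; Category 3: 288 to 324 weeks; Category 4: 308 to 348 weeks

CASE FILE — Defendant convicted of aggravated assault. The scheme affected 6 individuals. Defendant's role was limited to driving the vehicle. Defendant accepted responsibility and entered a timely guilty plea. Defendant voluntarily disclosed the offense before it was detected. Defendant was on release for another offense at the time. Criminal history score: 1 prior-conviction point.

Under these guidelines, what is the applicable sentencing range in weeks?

Base offense level for aggravated assault: 19.
A1 applies: 19 − 1 = 18.
A2 applies: 18 − 1 = 17.
A3 does not apply.
A4 applies (level before this adjustment is 17 ≥ 14, so +3): 17 + 3 = 20.
A5 applies (level before this adjustment is 20 < 23, so +2): 20 + 2 = 22.
A6 applies: 22 − 4 = 18.
Final offense level: 18.
Criminal history: 1 prior point → Category 1 (0-7).
Level 18 falls in the 18 band.
Grid: Level 18 × Category 1 = 116-136 weeks.

116-136 weeks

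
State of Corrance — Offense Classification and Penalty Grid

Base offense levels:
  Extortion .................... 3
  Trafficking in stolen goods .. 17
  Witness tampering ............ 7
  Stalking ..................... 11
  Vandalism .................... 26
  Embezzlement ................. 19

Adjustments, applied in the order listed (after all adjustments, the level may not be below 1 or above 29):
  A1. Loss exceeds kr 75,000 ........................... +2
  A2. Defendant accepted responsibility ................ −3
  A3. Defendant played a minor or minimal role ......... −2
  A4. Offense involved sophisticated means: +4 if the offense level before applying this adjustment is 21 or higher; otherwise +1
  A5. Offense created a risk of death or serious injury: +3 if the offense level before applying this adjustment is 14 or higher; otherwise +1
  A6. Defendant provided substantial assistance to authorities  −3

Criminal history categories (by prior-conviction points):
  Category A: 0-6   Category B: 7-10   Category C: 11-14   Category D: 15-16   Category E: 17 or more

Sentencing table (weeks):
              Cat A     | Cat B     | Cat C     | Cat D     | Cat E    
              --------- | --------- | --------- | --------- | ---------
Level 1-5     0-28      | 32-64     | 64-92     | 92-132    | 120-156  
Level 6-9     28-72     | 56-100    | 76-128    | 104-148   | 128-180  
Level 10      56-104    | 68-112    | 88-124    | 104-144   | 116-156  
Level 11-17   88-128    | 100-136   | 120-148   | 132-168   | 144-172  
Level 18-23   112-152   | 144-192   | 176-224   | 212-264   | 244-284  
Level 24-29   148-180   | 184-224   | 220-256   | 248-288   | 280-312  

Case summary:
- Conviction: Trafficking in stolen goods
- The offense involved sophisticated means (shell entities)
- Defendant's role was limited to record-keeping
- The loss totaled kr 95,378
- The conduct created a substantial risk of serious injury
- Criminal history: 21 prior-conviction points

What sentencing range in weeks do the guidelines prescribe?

244-284 weeks

Base offense level for trafficking in stolen goods: 17.
A1 applies: 17 + 2 = 19.
A2 does not apply.
A3 applies: 19 − 2 = 17.
A4 applies (level before this adjustment is 17 < 21, so +1): 17 + 1 = 18.
A5 applies (level before this adjustment is 18 ≥ 14, so +3): 18 + 3 = 21.
Final offense level: 21.
Criminal history: 21 prior points → Category E (17+).
Level 21 falls in the 18-23 band.
Grid: Level 18-23 × Category E = 244-284 weeks.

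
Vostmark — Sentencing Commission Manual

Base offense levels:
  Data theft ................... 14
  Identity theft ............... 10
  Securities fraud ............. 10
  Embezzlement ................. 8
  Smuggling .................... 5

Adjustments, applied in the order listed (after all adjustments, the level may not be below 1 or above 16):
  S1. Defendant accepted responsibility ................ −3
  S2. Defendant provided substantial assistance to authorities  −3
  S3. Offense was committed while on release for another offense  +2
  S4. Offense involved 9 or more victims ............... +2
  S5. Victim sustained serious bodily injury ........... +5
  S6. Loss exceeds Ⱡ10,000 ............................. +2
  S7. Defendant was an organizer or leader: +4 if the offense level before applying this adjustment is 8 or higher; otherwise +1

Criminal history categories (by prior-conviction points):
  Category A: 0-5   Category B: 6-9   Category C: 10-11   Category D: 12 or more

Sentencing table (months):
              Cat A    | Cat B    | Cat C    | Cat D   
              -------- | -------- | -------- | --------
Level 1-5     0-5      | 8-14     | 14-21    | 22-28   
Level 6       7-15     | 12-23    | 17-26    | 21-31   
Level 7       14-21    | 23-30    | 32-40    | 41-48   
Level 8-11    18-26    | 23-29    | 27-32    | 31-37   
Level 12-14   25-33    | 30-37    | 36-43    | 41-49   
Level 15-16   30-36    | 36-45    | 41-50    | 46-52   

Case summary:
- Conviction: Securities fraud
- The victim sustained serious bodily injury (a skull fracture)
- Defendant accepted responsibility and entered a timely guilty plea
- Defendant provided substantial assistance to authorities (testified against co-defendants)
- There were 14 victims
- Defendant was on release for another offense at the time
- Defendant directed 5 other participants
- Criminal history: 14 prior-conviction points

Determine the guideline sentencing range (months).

46-52 months

Base offense level for securities fraud: 10.
S1 applies: 10 − 3 = 7.
S2 applies: 7 − 3 = 4.
S3 applies: 4 + 2 = 6.
S4 applies: 6 + 2 = 8.
S5 applies: 8 + 5 = 13.
S6 does not apply.
S7 applies (level before this adjustment is 13 ≥ 8, so +4): 13 + 4 = 17.
Level 17 exceeds the maximum of 16; capped at 16.
Final offense level: 16.
Criminal history: 14 prior points → Category D (12+).
Level 16 falls in the 15-16 band.
Grid: Level 15-16 × Category D = 46-52 months.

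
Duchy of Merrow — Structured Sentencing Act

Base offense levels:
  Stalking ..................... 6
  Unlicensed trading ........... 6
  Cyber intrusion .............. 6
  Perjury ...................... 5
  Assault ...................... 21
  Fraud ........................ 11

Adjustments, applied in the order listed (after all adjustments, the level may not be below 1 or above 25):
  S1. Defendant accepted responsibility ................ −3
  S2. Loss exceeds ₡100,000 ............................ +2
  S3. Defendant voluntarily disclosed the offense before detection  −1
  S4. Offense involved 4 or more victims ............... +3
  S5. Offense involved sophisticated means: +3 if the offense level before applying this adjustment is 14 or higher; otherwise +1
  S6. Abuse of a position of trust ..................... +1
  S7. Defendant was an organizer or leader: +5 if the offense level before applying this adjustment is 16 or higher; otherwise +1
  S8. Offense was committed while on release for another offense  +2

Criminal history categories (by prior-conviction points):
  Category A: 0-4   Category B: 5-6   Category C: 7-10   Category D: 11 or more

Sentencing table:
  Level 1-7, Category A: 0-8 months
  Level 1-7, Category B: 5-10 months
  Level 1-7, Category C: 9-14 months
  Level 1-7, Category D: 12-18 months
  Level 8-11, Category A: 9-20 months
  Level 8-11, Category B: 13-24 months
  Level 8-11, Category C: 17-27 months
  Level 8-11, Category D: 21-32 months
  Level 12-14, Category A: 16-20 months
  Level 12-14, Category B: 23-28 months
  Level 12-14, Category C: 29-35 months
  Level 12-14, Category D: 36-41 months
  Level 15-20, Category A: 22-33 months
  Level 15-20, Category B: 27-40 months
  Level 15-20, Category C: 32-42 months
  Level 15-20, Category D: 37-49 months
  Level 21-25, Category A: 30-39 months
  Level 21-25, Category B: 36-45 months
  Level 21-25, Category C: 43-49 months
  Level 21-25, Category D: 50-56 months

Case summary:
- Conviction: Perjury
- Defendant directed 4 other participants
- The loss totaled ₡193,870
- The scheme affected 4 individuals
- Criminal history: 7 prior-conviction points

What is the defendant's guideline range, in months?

17-27 months

Base offense level for perjury: 5.
S1 does not apply.
S2 applies: 5 + 2 = 7.
S3 does not apply.
S4 applies: 7 + 3 = 10.
S7 applies (level before this adjustment is 10 < 16, so +1): 10 + 1 = 11.
Final offense level: 11.
Criminal history: 7 prior points → Category C (7-10).
Level 11 falls in the 8-11 band.
Grid: Level 8-11 × Category C = 17-27 months.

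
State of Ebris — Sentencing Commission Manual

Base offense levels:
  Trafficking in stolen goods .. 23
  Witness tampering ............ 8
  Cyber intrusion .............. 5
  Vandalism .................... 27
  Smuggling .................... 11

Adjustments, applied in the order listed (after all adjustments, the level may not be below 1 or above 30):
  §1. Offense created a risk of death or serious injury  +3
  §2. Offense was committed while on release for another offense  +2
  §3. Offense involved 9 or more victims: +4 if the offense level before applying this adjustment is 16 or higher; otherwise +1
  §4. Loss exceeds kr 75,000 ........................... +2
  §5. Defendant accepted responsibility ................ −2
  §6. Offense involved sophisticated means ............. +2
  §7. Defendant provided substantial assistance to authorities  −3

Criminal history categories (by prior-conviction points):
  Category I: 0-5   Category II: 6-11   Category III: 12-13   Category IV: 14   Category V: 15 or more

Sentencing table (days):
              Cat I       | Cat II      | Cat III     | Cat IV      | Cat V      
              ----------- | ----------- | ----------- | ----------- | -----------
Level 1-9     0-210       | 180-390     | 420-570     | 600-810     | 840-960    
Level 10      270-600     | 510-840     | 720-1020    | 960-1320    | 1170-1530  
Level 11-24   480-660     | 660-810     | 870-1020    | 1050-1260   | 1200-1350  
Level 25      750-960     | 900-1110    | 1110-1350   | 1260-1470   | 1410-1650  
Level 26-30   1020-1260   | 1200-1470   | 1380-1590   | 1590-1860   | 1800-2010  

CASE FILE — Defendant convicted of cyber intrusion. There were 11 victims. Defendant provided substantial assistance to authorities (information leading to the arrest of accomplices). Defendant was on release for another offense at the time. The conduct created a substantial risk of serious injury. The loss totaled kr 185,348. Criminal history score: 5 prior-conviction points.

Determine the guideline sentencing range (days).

Base offense level for cyber intrusion: 5.
§1 applies: 5 + 3 = 8.
§2 applies: 8 + 2 = 10.
§3 applies (level before this adjustment is 10 < 16, so +1): 10 + 1 = 11.
§4 applies: 11 + 2 = 13.
§6 does not apply.
§7 applies: 13 − 3 = 10.
Final offense level: 10.
Criminal history: 5 prior points → Category I (0-5).
Level 10 falls in the 10 band.
Grid: Level 10 × Category I = 270-600 days.

270-600 days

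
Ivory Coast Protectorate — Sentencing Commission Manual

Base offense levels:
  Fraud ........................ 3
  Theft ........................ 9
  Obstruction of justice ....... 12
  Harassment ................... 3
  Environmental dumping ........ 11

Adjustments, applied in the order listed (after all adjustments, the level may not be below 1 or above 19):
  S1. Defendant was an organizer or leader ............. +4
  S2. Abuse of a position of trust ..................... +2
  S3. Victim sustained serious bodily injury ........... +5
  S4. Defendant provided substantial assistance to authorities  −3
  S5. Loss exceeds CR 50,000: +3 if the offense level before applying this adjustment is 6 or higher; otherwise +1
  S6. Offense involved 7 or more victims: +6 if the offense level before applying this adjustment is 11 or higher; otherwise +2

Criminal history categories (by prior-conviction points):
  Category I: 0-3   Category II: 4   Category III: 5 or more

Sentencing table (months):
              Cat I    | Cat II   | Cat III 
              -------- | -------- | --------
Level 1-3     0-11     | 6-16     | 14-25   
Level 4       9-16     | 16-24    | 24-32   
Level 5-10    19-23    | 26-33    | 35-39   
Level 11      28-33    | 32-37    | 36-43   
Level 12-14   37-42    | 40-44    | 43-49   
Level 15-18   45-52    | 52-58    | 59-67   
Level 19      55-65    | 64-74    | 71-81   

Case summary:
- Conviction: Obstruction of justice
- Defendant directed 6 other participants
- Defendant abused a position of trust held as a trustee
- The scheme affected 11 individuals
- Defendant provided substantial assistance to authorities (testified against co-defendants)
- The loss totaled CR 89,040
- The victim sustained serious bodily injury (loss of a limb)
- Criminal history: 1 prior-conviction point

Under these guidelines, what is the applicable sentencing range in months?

55-65 months

Base offense level for obstruction of justice: 12.
S1 applies: 12 + 4 = 16.
S2 applies: 16 + 2 = 18.
S3 applies: 18 + 5 = 23.
S4 applies: 23 − 3 = 20.
S5 applies (level before this adjustment is 20 ≥ 6, so +3): 20 + 3 = 23.
S6 applies (level before this adjustment is 23 ≥ 11, so +6): 23 + 6 = 29.
Level 29 exceeds the maximum of 19; capped at 19.
Final offense level: 19.
Criminal history: 1 prior point → Category I (0-3).
Level 19 falls in the 19 band.
Grid: Level 19 × Category I = 55-65 months.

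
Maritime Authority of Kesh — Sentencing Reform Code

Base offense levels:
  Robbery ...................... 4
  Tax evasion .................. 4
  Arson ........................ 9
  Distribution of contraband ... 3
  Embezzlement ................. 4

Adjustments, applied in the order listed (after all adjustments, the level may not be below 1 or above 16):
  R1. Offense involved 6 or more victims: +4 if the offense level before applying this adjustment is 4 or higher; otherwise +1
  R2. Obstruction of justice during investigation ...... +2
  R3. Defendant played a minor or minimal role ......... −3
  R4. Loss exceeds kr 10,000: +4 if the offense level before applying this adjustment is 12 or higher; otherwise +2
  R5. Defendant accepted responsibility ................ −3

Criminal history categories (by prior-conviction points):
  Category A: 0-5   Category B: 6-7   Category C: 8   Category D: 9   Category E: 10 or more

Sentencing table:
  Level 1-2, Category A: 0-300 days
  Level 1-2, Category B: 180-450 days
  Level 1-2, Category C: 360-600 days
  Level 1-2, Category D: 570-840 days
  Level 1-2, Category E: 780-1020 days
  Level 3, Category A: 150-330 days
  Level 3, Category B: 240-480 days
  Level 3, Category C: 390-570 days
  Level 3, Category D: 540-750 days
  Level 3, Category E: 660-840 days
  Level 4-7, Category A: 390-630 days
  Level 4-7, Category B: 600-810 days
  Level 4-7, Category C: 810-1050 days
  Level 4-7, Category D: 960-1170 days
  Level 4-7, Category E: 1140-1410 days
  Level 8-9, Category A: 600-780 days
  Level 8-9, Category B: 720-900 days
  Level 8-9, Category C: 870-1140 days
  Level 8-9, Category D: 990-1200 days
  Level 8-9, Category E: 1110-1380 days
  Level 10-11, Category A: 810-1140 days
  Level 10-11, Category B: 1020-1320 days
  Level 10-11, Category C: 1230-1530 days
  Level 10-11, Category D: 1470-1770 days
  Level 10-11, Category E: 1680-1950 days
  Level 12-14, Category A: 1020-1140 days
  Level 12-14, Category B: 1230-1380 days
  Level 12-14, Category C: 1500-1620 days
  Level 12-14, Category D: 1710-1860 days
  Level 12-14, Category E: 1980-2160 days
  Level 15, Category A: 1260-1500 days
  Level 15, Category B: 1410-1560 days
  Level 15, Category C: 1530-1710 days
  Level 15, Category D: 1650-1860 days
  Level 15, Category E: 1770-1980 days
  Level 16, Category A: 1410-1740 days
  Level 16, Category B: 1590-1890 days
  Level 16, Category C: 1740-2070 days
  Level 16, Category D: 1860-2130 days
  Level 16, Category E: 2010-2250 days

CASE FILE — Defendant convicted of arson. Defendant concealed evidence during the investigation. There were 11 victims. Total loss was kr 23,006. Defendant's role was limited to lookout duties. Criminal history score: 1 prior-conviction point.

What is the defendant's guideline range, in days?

1410-1740 days

Base offense level for arson: 9.
R1 applies (level before this adjustment is 9 ≥ 4, so +4): 9 + 4 = 13.
R2 applies: 13 + 2 = 15.
R3 applies: 15 − 3 = 12.
R4 applies (level before this adjustment is 12 ≥ 12, so +4): 12 + 4 = 16.
Final offense level: 16.
Criminal history: 1 prior point → Category A (0-5).
Level 16 falls in the 16 band.
Grid: Level 16 × Category A = 1410-1740 days.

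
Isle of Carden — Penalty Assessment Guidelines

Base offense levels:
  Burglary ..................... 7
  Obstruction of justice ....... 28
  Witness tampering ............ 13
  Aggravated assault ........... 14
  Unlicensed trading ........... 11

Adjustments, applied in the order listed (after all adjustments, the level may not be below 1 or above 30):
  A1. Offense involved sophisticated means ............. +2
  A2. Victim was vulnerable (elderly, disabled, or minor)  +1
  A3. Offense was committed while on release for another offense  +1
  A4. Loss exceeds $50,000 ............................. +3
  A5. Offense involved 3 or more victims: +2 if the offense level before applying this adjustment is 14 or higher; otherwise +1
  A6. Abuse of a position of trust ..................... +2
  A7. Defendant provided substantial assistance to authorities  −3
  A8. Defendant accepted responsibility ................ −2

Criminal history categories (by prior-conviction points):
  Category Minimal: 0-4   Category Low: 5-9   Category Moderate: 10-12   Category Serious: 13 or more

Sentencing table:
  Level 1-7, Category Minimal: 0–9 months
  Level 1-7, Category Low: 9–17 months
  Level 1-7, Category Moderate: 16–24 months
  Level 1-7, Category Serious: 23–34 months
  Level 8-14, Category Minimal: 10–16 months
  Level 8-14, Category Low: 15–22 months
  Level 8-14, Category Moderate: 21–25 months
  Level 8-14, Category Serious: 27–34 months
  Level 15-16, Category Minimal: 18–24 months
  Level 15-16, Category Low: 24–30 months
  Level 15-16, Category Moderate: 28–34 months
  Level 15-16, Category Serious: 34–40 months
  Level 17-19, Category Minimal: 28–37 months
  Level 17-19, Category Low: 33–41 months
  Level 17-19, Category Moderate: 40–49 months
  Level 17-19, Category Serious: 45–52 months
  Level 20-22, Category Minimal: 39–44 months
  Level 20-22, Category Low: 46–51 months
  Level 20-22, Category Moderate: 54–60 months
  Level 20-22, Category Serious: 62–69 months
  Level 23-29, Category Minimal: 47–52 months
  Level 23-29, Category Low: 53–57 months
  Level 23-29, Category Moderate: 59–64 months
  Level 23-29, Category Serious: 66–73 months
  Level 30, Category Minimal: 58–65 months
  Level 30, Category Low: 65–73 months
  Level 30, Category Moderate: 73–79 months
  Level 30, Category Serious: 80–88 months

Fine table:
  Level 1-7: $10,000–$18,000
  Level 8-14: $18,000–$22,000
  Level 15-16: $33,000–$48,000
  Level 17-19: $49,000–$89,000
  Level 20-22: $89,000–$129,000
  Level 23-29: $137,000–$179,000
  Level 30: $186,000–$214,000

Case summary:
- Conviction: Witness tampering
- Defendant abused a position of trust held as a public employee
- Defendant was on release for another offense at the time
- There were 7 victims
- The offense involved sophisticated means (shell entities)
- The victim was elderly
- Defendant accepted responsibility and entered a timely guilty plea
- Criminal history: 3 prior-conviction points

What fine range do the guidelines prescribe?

$49,000–$89,000

Base offense level for witness tampering: 13.
A1 applies: 13 + 2 = 15.
A2 applies: 15 + 1 = 16.
A3 applies: 16 + 1 = 17.
A4 does not apply.
A5 applies (level before this adjustment is 17 ≥ 14, so +2): 17 + 2 = 19.
A6 applies: 19 + 2 = 21.
A7 does not apply.
A8 applies: 21 − 2 = 19.
Final offense level: 19.
Level 19 falls in the 17-19 band.
Fine table: Level 17-19 → $49,000–$89,000.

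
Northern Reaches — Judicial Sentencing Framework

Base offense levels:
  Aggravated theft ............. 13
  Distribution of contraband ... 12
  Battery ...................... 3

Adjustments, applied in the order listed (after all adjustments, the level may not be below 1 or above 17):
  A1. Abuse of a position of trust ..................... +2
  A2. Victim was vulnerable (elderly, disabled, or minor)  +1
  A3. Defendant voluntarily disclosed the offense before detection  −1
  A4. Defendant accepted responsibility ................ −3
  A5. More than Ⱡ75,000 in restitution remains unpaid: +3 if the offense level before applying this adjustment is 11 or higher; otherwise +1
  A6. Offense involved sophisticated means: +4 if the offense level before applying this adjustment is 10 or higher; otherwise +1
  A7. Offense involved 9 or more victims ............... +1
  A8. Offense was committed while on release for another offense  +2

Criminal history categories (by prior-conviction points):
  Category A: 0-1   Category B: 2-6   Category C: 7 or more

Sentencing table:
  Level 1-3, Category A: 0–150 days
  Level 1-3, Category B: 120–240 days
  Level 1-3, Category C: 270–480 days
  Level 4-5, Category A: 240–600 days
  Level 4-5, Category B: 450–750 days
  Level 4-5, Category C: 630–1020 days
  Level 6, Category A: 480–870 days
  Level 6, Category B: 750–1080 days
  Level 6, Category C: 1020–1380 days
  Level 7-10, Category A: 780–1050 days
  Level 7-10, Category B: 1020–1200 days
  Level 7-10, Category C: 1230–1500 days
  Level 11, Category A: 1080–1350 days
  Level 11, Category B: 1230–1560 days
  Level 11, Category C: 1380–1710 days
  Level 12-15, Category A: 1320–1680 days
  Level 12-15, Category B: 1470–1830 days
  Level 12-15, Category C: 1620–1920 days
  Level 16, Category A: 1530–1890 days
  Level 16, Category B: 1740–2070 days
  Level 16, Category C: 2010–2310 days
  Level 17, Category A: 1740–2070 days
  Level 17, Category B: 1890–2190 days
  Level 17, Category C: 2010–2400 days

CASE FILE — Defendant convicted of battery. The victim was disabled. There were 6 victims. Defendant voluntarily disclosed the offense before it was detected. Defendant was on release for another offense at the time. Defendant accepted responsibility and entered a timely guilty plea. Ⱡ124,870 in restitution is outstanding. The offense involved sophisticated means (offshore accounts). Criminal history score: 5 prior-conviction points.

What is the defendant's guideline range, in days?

450-750 days

Base offense level for battery: 3.
A2 applies: 3 + 1 = 4.
A3 applies: 4 − 1 = 3.
A4 applies: 3 − 3 = 0.
A5 applies (level before this adjustment is 0 < 11, so +1): 0 + 1 = 1.
A6 applies (level before this adjustment is 1 < 10, so +1): 1 + 1 = 2.
A7 does not apply.
A8 applies: 2 + 2 = 4.
Final offense level: 4.
Criminal history: 5 prior points → Category B (2-6).
Level 4 falls in the 4-5 band.
Grid: Level 4-5 × Category B = 450-750 days.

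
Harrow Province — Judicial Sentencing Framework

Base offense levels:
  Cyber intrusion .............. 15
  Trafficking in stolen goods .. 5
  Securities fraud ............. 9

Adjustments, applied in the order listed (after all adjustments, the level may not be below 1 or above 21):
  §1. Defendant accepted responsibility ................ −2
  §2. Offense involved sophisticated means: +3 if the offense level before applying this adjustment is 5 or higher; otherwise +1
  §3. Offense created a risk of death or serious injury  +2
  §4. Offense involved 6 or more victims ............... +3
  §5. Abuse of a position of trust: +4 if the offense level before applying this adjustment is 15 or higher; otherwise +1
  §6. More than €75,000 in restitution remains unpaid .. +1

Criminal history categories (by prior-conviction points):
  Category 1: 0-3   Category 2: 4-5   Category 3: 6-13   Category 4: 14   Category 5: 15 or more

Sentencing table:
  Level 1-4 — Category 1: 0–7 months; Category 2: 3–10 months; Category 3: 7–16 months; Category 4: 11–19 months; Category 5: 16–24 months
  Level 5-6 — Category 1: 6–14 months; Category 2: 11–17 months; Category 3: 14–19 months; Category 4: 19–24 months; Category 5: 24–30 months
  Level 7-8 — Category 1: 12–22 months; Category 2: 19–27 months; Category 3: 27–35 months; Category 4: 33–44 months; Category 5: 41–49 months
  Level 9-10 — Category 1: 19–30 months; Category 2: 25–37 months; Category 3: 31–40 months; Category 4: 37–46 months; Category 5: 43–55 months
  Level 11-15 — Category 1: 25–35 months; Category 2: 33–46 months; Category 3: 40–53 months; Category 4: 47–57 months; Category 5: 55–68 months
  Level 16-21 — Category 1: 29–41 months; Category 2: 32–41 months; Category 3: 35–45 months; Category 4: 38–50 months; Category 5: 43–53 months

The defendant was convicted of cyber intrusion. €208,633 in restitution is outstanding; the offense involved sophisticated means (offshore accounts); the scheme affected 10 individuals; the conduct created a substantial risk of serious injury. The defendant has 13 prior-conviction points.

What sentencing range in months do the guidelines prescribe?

35-45 months

Base offense level for cyber intrusion: 15.
§2 applies (level before this adjustment is 15 ≥ 5, so +3): 15 + 3 = 18.
§3 applies: 18 + 2 = 20.
§4 applies: 20 + 3 = 23.
§5 does not apply.
§6 applies: 23 + 1 = 24.
Level 24 exceeds the maximum of 21; capped at 21.
Final offense level: 21.
Criminal history: 13 prior points → Category 3 (6-13).
Level 21 falls in the 16-21 band.
Grid: Level 16-21 × Category 3 = 35-45 months.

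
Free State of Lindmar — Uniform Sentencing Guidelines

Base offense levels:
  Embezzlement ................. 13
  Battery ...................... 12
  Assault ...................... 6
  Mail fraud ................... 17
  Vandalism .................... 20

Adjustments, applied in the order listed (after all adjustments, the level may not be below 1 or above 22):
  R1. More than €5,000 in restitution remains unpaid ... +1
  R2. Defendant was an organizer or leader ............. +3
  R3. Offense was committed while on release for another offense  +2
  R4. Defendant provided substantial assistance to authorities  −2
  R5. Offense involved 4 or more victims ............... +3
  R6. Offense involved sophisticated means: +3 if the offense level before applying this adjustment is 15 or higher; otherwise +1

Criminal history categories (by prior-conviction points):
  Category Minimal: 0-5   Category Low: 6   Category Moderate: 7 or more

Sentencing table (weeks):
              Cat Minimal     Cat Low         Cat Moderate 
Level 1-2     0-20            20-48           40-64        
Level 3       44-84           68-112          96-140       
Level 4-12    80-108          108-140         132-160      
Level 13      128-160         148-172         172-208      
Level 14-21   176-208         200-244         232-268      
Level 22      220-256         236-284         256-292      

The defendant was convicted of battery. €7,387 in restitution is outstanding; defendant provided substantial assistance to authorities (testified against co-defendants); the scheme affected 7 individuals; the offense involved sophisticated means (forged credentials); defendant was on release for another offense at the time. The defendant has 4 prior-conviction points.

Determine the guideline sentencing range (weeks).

176-208 weeks

Base offense level for battery: 12.
R1 applies: 12 + 1 = 13.
R2 does not apply.
R3 applies: 13 + 2 = 15.
R4 applies: 15 − 2 = 13.
R5 applies: 13 + 3 = 16.
R6 applies (level before this adjustment is 16 ≥ 15, so +3): 16 + 3 = 19.
Final offense level: 19.
Criminal history: 4 prior points → Category Minimal (0-5).
Level 19 falls in the 14-21 band.
Grid: Level 14-21 × Category Minimal = 176-208 weeks.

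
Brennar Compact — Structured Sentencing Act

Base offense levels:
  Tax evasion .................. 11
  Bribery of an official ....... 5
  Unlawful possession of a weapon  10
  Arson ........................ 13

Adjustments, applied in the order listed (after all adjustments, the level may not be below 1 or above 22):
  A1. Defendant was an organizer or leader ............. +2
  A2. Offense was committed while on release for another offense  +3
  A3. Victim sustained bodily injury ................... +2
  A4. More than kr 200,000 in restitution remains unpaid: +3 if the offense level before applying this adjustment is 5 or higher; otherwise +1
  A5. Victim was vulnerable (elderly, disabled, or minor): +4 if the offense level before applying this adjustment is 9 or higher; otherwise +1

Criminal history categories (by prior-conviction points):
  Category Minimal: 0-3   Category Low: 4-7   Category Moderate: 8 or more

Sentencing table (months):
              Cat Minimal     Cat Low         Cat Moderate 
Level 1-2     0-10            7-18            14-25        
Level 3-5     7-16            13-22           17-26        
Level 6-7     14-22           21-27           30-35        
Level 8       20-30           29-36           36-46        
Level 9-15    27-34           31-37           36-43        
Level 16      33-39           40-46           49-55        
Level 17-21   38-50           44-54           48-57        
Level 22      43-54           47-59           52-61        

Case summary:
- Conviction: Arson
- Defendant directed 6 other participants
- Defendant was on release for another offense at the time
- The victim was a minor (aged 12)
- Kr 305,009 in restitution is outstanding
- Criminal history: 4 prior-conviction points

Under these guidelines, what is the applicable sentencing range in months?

Base offense level for arson: 13.
A1 applies: 13 + 2 = 15.
A2 applies: 15 + 3 = 18.
A3 does not apply.
A4 applies (level before this adjustment is 18 ≥ 5, so +3): 18 + 3 = 21.
A5 applies (level before this adjustment is 21 ≥ 9, so +4): 21 + 4 = 25.
Level 25 exceeds the maximum of 22; capped at 22.
Final offense level: 22.
Criminal history: 4 prior points → Category Low (4-7).
Level 22 falls in the 22 band.
Grid: Level 22 × Category Low = 47-59 months.

47-59 months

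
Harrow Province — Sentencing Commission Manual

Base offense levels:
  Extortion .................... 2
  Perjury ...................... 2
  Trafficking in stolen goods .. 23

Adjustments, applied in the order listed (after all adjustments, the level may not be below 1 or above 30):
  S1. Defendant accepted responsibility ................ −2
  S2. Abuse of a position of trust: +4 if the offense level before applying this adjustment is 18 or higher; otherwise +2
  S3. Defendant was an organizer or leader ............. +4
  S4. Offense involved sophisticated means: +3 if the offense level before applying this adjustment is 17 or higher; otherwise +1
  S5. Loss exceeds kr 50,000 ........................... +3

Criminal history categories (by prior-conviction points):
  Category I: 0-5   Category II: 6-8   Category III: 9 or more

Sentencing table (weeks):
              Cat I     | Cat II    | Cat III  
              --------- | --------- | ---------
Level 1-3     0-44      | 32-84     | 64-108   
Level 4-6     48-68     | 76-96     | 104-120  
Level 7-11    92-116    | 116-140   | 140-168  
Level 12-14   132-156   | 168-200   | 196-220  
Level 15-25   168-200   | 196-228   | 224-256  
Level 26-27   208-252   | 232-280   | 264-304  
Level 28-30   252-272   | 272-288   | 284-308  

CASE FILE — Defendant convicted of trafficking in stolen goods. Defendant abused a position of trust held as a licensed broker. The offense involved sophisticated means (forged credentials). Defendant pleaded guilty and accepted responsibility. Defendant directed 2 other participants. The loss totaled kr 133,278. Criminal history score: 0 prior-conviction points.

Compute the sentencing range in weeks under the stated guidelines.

252-272 weeks

Base offense level for trafficking in stolen goods: 23.
S1 applies: 23 − 2 = 21.
S2 applies (level before this adjustment is 21 ≥ 18, so +4): 21 + 4 = 25.
S3 applies: 25 + 4 = 29.
S4 applies (level before this adjustment is 29 ≥ 17, so +3): 29 + 3 = 32.
S5 applies: 32 + 3 = 35.
Level 35 exceeds the maximum of 30; capped at 30.
Final offense level: 30.
Criminal history: 0 prior points → Category I (0-5).
Level 30 falls in the 28-30 band.
Grid: Level 28-30 × Category I = 252-272 weeks.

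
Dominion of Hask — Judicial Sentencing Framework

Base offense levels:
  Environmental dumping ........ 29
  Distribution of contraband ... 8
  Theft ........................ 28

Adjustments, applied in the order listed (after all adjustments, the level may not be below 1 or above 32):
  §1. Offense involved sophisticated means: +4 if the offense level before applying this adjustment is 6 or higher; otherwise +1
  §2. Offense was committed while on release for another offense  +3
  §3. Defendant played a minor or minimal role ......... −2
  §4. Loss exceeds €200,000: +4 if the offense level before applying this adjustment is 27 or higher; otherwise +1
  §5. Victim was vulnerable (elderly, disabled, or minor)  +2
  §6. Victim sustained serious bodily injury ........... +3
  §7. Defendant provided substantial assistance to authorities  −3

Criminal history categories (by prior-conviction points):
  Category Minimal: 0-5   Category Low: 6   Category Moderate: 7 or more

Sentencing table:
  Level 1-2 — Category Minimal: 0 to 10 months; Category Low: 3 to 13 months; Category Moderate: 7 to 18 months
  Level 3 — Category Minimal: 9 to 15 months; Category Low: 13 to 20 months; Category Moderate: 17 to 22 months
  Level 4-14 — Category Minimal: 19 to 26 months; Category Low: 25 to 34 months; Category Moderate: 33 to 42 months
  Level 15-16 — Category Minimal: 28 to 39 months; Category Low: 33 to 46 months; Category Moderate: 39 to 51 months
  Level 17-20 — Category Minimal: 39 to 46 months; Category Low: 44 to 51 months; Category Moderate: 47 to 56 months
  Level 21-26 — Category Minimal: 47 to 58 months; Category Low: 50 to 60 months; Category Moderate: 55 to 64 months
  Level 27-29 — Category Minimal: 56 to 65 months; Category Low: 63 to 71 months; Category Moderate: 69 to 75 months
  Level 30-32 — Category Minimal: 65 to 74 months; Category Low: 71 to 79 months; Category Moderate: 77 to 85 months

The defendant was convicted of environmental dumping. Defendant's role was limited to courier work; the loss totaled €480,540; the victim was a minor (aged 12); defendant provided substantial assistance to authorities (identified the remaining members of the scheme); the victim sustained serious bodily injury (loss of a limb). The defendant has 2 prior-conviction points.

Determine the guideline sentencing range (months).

65-74 months

Base offense level for environmental dumping: 29.
§1 does not apply.
§3 applies: 29 − 2 = 27.
§4 applies (level before this adjustment is 27 ≥ 27, so +4): 27 + 4 = 31.
§5 applies: 31 + 2 = 33.
§6 applies: 33 + 3 = 36.
§7 applies: 36 − 3 = 33.
Level 33 exceeds the maximum of 32; capped at 32.
Final offense level: 32.
Criminal history: 2 prior points → Category Minimal (0-5).
Level 32 falls in the 30-32 band.
Grid: Level 30-32 × Category Minimal = 65-74 months.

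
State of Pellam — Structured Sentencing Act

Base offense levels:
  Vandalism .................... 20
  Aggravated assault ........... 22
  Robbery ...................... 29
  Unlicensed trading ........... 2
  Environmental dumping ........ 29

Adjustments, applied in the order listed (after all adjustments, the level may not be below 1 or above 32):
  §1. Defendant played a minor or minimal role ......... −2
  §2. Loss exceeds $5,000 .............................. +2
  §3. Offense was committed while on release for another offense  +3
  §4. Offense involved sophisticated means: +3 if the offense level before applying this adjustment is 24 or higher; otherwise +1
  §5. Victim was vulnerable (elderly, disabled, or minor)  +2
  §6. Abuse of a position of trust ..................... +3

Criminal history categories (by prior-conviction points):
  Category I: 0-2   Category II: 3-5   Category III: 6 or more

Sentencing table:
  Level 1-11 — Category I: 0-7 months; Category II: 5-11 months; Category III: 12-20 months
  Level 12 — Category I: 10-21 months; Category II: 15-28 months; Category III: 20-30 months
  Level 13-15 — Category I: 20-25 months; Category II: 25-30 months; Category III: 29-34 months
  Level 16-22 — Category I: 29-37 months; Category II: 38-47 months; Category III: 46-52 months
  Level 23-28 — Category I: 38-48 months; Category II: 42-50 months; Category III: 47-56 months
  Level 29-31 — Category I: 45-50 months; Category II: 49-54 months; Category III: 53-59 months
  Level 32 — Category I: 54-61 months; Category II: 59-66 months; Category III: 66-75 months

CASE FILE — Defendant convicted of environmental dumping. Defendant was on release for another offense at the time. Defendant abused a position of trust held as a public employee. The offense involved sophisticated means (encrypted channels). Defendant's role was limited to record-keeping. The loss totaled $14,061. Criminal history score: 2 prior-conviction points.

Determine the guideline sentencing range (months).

Base offense level for environmental dumping: 29.
§1 applies: 29 − 2 = 27.
§2 applies: 27 + 2 = 29.
§3 applies: 29 + 3 = 32.
§4 applies (level before this adjustment is 32 ≥ 24, so +3): 32 + 3 = 35.
§6 applies: 35 + 3 = 38.
Level 38 exceeds the maximum of 32; capped at 32.
Final offense level: 32.
Criminal history: 2 prior points → Category I (0-2).
Level 32 falls in the 32 band.
Grid: Level 32 × Category I = 54-61 months.

54-61 months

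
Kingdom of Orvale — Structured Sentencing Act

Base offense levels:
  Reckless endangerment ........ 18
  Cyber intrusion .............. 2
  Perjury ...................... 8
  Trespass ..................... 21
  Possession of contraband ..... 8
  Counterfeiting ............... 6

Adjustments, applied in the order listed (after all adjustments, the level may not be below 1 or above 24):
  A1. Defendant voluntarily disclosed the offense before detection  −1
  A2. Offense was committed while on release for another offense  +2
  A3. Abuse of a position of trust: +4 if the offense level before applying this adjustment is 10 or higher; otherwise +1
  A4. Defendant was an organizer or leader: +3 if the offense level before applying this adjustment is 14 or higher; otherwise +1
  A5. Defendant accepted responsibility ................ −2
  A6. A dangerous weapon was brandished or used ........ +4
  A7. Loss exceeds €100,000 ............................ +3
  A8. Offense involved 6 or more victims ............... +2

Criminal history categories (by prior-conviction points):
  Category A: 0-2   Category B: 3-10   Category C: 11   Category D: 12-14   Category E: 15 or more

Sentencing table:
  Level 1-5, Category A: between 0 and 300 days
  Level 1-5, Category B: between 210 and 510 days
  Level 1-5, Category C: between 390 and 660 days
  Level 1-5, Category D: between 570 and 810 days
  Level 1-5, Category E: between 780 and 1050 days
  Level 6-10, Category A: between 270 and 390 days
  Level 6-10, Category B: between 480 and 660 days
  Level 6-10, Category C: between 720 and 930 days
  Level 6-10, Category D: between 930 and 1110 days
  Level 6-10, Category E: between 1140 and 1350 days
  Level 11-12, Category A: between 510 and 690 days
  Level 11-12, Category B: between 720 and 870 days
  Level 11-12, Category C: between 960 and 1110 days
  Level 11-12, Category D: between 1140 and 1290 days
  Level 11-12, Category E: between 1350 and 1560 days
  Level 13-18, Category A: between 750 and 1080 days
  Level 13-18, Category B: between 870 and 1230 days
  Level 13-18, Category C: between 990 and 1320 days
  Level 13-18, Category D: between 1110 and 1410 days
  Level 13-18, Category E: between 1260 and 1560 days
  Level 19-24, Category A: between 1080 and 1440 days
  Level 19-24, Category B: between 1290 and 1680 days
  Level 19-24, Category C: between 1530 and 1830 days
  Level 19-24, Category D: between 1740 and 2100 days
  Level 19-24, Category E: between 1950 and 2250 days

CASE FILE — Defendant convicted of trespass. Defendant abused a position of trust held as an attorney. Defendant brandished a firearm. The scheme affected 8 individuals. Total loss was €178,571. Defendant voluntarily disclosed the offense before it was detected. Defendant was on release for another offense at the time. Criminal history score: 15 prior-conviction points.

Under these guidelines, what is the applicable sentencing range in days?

Base offense level for trespass: 21.
A1 applies: 21 − 1 = 20.
A2 applies: 20 + 2 = 22.
A3 applies (level before this adjustment is 22 ≥ 10, so +4): 22 + 4 = 26.
A5 does not apply.
A6 applies: 26 + 4 = 30.
A7 applies: 30 + 3 = 33.
A8 applies: 33 + 2 = 35.
Level 35 exceeds the maximum of 24; capped at 24.
Final offense level: 24.
Criminal history: 15 prior points → Category E (15+).
Level 24 falls in the 19-24 band.
Grid: Level 19-24 × Category E = 1950-2250 days.

1950-2250 days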